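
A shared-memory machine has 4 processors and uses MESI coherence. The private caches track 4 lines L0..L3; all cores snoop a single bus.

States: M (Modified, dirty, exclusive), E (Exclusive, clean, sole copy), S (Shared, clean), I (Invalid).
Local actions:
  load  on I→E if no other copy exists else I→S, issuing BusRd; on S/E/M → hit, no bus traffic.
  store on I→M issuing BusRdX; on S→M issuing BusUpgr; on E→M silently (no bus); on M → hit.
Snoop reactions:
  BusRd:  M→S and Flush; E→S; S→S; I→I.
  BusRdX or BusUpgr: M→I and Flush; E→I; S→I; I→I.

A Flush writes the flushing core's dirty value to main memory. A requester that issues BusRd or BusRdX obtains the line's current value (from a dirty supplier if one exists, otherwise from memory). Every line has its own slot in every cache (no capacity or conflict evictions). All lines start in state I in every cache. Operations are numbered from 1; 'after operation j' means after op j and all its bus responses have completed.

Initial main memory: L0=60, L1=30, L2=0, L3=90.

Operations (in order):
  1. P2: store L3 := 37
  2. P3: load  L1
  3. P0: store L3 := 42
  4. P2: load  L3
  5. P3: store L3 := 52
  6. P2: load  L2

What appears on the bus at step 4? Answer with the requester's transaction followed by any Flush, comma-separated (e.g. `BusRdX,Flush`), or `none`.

bus = BusRd,Flush

  op1 P2: store L3 := 37 → I/I/M/I on L3; bus BusRdX; mem=90
  op2 P3: load  L1 → I/I/I/E on L1; bus BusRd; mem=30
  op3 P0: store L3 := 42 → M/I/I/I on L3; bus BusRdX Flush; mem=37
  op4 P2: load  L3 → S/I/S/I on L3; bus BusRd Flush; mem=42
  op5 P3: store L3 := 52 → I/I/I/M on L3; bus BusRdX; mem=42
  op6 P2: load  L2 → I/I/E/I on L2; bus BusRd; mem=0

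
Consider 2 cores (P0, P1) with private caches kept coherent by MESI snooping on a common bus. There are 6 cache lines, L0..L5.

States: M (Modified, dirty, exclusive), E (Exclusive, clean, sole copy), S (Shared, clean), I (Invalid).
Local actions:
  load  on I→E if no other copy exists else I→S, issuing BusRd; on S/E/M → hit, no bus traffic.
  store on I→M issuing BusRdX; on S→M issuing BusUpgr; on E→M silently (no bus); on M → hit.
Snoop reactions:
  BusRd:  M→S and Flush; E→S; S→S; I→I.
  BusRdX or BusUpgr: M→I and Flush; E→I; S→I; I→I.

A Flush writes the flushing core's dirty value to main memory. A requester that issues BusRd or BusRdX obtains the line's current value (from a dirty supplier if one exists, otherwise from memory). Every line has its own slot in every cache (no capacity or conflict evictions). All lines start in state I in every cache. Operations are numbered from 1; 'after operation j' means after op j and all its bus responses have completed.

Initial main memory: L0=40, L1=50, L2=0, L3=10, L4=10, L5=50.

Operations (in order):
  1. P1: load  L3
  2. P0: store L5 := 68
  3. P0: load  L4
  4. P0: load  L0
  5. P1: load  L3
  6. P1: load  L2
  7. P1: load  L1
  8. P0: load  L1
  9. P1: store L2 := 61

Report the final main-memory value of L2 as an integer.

memory[L2] = 0

1. P1: load  L3  bus=[BusRd]  L3: P0=I P1=E  mem[L3]=10
2. P0: store L5 := 68  bus=[BusRdX]  L5: P0=M P1=I  mem[L5]=50
3. P0: load  L4  bus=[BusRd]  L4: P0=E P1=I  mem[L4]=10
4. P0: load  L0  bus=[BusRd]  L0: P0=E P1=I  mem[L0]=40
5. P1: load  L3  bus=[-]  L3: P0=I P1=E  mem[L3]=10
6. P1: load  L2  bus=[BusRd]  L2: P0=I P1=E  mem[L2]=0
7. P1: load  L1  bus=[BusRd]  L1: P0=I P1=E  mem[L1]=50
8. P0: load  L1  bus=[BusRd]  L1: P0=S P1=S  mem[L1]=50
9. P1: store L2 := 61  bus=[-]  L2: P0=I P1=M  mem[L2]=0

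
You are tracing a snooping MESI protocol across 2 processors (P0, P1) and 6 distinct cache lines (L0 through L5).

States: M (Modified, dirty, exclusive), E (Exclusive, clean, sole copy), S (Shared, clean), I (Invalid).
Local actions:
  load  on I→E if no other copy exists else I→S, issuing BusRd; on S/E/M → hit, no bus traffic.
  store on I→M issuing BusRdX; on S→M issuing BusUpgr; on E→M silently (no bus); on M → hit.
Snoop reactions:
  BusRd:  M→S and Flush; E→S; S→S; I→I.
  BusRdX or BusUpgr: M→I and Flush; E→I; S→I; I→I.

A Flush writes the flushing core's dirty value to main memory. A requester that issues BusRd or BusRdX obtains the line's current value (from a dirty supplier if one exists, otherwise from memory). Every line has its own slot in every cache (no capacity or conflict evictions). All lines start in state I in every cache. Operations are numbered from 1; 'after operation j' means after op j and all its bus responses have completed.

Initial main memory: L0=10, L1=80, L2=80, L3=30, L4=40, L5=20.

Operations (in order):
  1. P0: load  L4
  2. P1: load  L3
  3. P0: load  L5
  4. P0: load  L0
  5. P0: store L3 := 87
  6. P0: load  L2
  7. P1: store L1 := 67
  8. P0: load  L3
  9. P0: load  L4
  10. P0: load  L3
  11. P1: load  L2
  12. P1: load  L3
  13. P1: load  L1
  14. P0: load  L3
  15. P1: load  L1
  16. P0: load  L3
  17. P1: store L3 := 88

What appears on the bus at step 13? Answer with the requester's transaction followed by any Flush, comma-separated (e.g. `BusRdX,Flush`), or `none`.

  op1 P0: load  L4 → E/I on L4; bus BusRd; mem=40
  op2 P1: load  L3 → I/E on L3; bus BusRd; mem=30
  op3 P0: load  L5 → E/I on L5; bus BusRd; mem=20
  op4 P0: load  L0 → E/I on L0; bus BusRd; mem=10
  op5 P0: store L3 := 87 → M/I on L3; bus BusRdX; mem=30
  op6 P0: load  L2 → E/I on L2; bus BusRd; mem=80
  op7 P1: store L1 := 67 → I/M on L1; bus BusRdX; mem=80
  op8 P0: load  L3 → M/I on L3; bus (none); mem=30
  op9 P0: load  L4 → E/I on L4; bus (none); mem=40
  op10 P0: load  L3 → M/I on L3; bus (none); mem=30
  op11 P1: load  L2 → S/S on L2; bus BusRd; mem=80
  op12 P1: load  L3 → S/S on L3; bus BusRd Flush; mem=87
  op13 P1: load  L1 → I/M on L1; bus (none); mem=80
  op14 P0: load  L3 → S/S on L3; bus (none); mem=87
  op15 P1: load  L1 → I/M on L1; bus (none); mem=80
  op16 P0: load  L3 → S/S on L3; bus (none); mem=87
  op17 P1: store L3 := 88 → I/M on L3; bus BusUpgr; mem=87

bus = none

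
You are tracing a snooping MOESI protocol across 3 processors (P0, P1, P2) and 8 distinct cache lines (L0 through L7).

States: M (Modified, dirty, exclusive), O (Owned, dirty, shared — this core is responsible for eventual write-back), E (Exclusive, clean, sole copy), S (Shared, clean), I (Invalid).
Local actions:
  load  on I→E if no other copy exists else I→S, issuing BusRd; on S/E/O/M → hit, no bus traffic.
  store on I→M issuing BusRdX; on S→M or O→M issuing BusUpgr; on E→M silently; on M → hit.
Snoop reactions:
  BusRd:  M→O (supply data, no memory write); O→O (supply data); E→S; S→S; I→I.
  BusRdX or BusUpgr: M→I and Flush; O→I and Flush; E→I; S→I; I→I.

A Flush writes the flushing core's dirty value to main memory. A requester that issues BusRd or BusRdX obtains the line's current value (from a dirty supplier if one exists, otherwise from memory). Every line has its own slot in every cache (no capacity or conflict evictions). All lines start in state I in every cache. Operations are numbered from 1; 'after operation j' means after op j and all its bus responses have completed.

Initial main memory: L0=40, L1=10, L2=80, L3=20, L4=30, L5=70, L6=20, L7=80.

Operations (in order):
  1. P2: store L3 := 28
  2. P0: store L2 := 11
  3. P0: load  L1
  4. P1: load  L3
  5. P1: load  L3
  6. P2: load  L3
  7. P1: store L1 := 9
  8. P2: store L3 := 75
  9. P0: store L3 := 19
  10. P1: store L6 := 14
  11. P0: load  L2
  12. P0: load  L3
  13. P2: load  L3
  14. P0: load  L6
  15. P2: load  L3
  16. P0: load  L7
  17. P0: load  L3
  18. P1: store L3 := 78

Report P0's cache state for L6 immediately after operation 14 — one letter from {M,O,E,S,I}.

[1] P2: store L3 := 28 | P0:I, P1:I, P2:M(28) | bus: BusRdX
[2] P0: store L2 := 11 | P0:M(11), P1:I, P2:I | bus: BusRdX
[3] P0: load  L1 | P0:E(10), P1:I, P2:I | bus: BusRd
[4] P1: load  L3 | P0:I, P1:S(28), P2:O(28) | bus: BusRd
[5] P1: load  L3 | P0:I, P1:S(28), P2:O(28) | bus: none
[6] P2: load  L3 | P0:I, P1:S(28), P2:O(28) | bus: none
[7] P1: store L1 := 9 | P0:I, P1:M(9), P2:I | bus: BusRdX
[8] P2: store L3 := 75 | P0:I, P1:I, P2:M(75) | bus: BusUpgr
[9] P0: store L3 := 19 | P0:M(19), P1:I, P2:I | bus: BusRdX,Flush
[10] P1: store L6 := 14 | P0:I, P1:M(14), P2:I | bus: BusRdX
[11] P0: load  L2 | P0:M(11), P1:I, P2:I | bus: none
[12] P0: load  L3 | P0:M(19), P1:I, P2:I | bus: none
[13] P2: load  L3 | P0:O(19), P1:I, P2:S(19) | bus: BusRd
[14] P0: load  L6 | P0:S(14), P1:O(14), P2:I | bus: BusRd
[15] P2: load  L3 | P0:O(19), P1:I, P2:S(19) | bus: none
[16] P0: load  L7 | P0:E(80), P1:I, P2:I | bus: BusRd
[17] P0: load  L3 | P0:O(19), P1:I, P2:S(19) | bus: none
[18] P1: store L3 := 78 | P0:I, P1:M(78), P2:I | bus: BusRdX,Flush

state = S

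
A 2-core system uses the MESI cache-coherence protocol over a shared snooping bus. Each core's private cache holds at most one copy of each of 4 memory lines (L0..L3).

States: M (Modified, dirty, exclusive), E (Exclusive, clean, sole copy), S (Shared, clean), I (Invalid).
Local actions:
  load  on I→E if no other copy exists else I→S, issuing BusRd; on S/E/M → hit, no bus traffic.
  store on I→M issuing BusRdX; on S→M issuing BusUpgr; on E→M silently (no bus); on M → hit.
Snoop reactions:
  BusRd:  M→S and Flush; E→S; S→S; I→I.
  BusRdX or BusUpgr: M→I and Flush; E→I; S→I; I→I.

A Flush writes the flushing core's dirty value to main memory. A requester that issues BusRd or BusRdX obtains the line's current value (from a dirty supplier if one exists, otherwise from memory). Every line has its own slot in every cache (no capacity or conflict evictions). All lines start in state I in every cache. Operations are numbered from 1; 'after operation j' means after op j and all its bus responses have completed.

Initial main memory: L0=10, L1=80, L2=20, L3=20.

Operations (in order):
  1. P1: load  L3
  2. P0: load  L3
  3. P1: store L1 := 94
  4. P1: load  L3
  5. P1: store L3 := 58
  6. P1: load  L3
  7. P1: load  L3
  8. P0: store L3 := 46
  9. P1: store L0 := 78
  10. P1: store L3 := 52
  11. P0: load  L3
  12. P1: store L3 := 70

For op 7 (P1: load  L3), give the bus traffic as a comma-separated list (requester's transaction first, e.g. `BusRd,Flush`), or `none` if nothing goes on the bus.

bus = none

  op1 P1: load  L3 → I/E on L3; bus BusRd; mem=20
  op2 P0: load  L3 → S/S on L3; bus BusRd; mem=20
  op3 P1: store L1 := 94 → I/M on L1; bus BusRdX; mem=80
  op4 P1: load  L3 → S/S on L3; bus (none); mem=20
  op5 P1: store L3 := 58 → I/M on L3; bus BusUpgr; mem=20
  op6 P1: load  L3 → I/M on L3; bus (none); mem=20
  op7 P1: load  L3 → I/M on L3; bus (none); mem=20
  op8 P0: store L3 := 46 → M/I on L3; bus BusRdX Flush; mem=58
  op9 P1: store L0 := 78 → I/M on L0; bus BusRdX; mem=10
  op10 P1: store L3 := 52 → I/M on L3; bus BusRdX Flush; mem=46
  op11 P0: load  L3 → S/S on L3; bus BusRd Flush; mem=52
  op12 P1: store L3 := 70 → I/M on L3; bus BusUpgr; mem=52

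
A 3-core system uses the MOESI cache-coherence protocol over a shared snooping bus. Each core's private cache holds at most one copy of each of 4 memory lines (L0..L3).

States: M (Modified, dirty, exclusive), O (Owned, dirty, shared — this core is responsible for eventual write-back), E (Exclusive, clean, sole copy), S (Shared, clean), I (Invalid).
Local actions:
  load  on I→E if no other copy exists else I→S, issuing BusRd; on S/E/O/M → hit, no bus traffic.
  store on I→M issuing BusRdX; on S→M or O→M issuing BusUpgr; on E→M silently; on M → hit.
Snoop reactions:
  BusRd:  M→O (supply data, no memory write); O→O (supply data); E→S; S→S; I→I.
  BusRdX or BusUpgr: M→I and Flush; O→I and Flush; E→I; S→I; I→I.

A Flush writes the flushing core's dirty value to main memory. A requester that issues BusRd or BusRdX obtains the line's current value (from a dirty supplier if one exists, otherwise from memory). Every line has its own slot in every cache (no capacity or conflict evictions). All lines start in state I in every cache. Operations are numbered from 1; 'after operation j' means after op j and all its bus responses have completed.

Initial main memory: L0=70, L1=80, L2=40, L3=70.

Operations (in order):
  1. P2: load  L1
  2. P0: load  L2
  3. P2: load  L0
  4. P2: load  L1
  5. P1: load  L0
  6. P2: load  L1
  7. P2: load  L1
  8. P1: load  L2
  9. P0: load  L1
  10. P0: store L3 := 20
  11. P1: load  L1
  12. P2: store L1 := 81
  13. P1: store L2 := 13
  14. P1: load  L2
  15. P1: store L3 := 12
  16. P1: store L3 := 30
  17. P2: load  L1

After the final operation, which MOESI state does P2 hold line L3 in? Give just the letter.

[1] P2: load  L1 | P0:I, P1:I, P2:E(80) | bus: BusRd
[2] P0: load  L2 | P0:E(40), P1:I, P2:I | bus: BusRd
[3] P2: load  L0 | P0:I, P1:I, P2:E(70) | bus: BusRd
[4] P2: load  L1 | P0:I, P1:I, P2:E(80) | bus: none
[5] P1: load  L0 | P0:I, P1:S(70), P2:S(70) | bus: BusRd
[6] P2: load  L1 | P0:I, P1:I, P2:E(80) | bus: none
[7] P2: load  L1 | P0:I, P1:I, P2:E(80) | bus: none
[8] P1: load  L2 | P0:S(40), P1:S(40), P2:I | bus: BusRd
[9] P0: load  L1 | P0:S(80), P1:I, P2:S(80) | bus: BusRd
[10] P0: store L3 := 20 | P0:M(20), P1:I, P2:I | bus: BusRdX
[11] P1: load  L1 | P0:S(80), P1:S(80), P2:S(80) | bus: BusRd
[12] P2: store L1 := 81 | P0:I, P1:I, P2:M(81) | bus: BusUpgr
[13] P1: store L2 := 13 | P0:I, P1:M(13), P2:I | bus: BusUpgr
[14] P1: load  L2 | P0:I, P1:M(13), P2:I | bus: none
[15] P1: store L3 := 12 | P0:I, P1:M(12), P2:I | bus: BusRdX,Flush
[16] P1: store L3 := 30 | P0:I, P1:M(30), P2:I | bus: none
[17] P2: load  L1 | P0:I, P1:I, P2:M(81) | bus: none

state = I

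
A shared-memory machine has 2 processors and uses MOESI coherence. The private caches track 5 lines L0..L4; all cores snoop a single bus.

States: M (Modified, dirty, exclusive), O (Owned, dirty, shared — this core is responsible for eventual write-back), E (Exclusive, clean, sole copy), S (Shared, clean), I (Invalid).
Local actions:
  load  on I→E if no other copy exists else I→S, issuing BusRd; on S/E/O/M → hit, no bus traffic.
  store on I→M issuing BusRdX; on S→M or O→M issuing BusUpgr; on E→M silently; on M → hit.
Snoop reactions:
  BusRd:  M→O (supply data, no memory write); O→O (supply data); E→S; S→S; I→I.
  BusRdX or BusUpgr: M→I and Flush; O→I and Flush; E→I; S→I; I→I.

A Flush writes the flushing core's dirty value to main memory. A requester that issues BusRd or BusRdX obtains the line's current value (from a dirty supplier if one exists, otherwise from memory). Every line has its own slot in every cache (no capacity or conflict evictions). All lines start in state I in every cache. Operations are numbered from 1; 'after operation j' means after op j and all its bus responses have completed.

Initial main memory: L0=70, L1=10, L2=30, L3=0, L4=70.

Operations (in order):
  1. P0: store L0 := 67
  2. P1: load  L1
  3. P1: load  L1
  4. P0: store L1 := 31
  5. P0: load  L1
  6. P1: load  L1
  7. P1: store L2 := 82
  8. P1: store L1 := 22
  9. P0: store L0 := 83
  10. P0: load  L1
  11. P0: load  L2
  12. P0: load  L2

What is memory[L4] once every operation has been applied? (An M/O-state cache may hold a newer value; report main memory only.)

  op1 P0: store L0 := 67 → M/I on L0; bus BusRdX; mem=70
  op2 P1: load  L1 → I/E on L1; bus BusRd; mem=10
  op3 P1: load  L1 → I/E on L1; bus (none); mem=10
  op4 P0: store L1 := 31 → M/I on L1; bus BusRdX; mem=10
  op5 P0: load  L1 → M/I on L1; bus (none); mem=10
  op6 P1: load  L1 → O/S on L1; bus BusRd; mem=10
  op7 P1: store L2 := 82 → I/M on L2; bus BusRdX; mem=30
  op8 P1: store L1 := 22 → I/M on L1; bus BusUpgr Flush; mem=31
  op9 P0: store L0 := 83 → M/I on L0; bus (none); mem=70
  op10 P0: load  L1 → S/O on L1; bus BusRd; mem=31
  op11 P0: load  L2 → S/O on L2; bus BusRd; mem=30
  op12 P0: load  L2 → S/O on L2; bus (none); mem=30

memory[L4] = 70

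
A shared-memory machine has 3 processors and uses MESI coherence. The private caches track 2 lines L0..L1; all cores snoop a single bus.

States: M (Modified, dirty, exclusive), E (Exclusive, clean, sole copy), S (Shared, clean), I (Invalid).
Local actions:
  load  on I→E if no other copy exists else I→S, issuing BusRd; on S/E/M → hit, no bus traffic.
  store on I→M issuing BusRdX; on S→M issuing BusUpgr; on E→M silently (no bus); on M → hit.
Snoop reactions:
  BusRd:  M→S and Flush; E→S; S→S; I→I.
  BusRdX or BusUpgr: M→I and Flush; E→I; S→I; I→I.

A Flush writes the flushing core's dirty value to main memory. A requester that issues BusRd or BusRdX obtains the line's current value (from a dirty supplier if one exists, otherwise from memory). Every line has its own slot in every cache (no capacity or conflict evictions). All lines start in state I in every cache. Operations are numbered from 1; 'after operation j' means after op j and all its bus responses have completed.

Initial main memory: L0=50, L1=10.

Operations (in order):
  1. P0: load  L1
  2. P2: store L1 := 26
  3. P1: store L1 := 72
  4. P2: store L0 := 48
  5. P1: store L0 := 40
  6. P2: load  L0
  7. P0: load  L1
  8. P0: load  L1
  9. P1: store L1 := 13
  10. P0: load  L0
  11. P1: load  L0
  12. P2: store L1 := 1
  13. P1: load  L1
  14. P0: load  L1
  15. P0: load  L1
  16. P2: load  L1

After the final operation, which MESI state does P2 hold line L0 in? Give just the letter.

state = S

  op1 P0: load  L1 → E/I/I on L1; bus BusRd; mem=10
  op2 P2: store L1 := 26 → I/I/M on L1; bus BusRdX; mem=10
  op3 P1: store L1 := 72 → I/M/I on L1; bus BusRdX Flush; mem=26
  op4 P2: store L0 := 48 → I/I/M on L0; bus BusRdX; mem=50
  op5 P1: store L0 := 40 → I/M/I on L0; bus BusRdX Flush; mem=48
  op6 P2: load  L0 → I/S/S on L0; bus BusRd Flush; mem=40
  op7 P0: load  L1 → S/S/I on L1; bus BusRd Flush; mem=72
  op8 P0: load  L1 → S/S/I on L1; bus (none); mem=72
  op9 P1: store L1 := 13 → I/M/I on L1; bus BusUpgr; mem=72
  op10 P0: load  L0 → S/S/S on L0; bus BusRd; mem=40
  op11 P1: load  L0 → S/S/S on L0; bus (none); mem=40
  op12 P2: store L1 := 1 → I/I/M on L1; bus BusRdX Flush; mem=13
  op13 P1: load  L1 → I/S/S on L1; bus BusRd Flush; mem=1
  op14 P0: load  L1 → S/S/S on L1; bus BusRd; mem=1
  op15 P0: load  L1 → S/S/S on L1; bus (none); mem=1
  op16 P2: load  L1 → S/S/S on L1; bus (none); mem=1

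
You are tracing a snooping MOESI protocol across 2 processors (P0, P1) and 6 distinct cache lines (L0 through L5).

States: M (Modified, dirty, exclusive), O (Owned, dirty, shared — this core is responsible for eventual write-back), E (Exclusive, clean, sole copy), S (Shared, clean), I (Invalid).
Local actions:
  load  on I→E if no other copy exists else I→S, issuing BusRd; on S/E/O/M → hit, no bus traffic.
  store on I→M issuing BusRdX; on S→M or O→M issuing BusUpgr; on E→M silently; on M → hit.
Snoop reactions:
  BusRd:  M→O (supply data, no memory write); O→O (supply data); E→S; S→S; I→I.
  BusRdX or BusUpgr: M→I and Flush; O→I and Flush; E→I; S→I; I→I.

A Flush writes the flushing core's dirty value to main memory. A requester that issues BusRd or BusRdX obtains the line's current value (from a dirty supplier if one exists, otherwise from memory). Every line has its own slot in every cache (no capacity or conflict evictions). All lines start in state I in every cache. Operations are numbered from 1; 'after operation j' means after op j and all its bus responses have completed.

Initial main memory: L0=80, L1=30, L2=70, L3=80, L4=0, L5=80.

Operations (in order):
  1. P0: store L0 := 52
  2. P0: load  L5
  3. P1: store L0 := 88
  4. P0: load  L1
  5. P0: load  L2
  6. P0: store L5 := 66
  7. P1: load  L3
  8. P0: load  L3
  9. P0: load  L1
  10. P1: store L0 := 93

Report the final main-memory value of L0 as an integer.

step 1: P0: store L0 := 52  ⟶  MI  (L0)  txn=BusRdX  M[L0]=80
step 2: P0: load  L5  ⟶  EI  (L5)  txn=BusRd  M[L5]=80
step 3: P1: store L0 := 88  ⟶  IM  (L0)  txn=BusRdX+Flush  M[L0]=52
step 4: P0: load  L1  ⟶  EI  (L1)  txn=BusRd  M[L1]=30
step 5: P0: load  L2  ⟶  EI  (L2)  txn=BusRd  M[L2]=70
step 6: P0: store L5 := 66  ⟶  MI  (L5)  txn=∅  M[L5]=80
step 7: P1: load  L3  ⟶  IE  (L3)  txn=BusRd  M[L3]=80
step 8: P0: load  L3  ⟶  SS  (L3)  txn=BusRd  M[L3]=80
step 9: P0: load  L1  ⟶  EI  (L1)  txn=∅  M[L1]=30
step 10: P1: store L0 := 93  ⟶  IM  (L0)  txn=∅  M[L0]=52

memory[L0] = 52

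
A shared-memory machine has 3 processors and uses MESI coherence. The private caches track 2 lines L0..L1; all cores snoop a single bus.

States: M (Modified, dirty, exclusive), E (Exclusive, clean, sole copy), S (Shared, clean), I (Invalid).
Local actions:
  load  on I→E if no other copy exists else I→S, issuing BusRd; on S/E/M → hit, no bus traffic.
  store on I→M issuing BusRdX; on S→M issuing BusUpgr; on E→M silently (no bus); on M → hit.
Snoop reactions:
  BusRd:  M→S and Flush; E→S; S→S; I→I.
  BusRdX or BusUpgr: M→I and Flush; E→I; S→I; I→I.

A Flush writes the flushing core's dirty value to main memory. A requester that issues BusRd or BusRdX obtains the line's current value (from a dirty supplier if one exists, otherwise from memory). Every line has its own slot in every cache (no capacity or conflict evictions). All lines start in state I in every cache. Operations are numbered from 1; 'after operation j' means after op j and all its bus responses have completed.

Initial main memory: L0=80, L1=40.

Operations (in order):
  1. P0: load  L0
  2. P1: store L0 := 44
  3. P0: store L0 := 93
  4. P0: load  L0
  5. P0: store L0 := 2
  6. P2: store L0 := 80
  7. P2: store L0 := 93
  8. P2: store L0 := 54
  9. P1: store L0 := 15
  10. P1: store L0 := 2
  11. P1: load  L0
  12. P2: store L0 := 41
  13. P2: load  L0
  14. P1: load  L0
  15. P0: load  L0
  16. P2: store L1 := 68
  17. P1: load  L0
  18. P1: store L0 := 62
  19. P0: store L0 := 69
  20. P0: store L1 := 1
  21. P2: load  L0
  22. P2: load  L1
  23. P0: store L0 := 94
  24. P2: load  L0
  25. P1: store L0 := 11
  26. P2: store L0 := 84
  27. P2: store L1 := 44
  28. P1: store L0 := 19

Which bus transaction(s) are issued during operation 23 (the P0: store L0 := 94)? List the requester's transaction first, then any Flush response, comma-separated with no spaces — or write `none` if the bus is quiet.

bus = BusUpgr

  op1 P0: load  L0 → E/I/I on L0; bus BusRd; mem=80
  op2 P1: store L0 := 44 → I/M/I on L0; bus BusRdX; mem=80
  op3 P0: store L0 := 93 → M/I/I on L0; bus BusRdX Flush; mem=44
  op4 P0: load  L0 → M/I/I on L0; bus (none); mem=44
  op5 P0: store L0 := 2 → M/I/I on L0; bus (none); mem=44
  op6 P2: store L0 := 80 → I/I/M on L0; bus BusRdX Flush; mem=2
  op7 P2: store L0 := 93 → I/I/M on L0; bus (none); mem=2
  op8 P2: store L0 := 54 → I/I/M on L0; bus (none); mem=2
  op9 P1: store L0 := 15 → I/M/I on L0; bus BusRdX Flush; mem=54
  op10 P1: store L0 := 2 → I/M/I on L0; bus (none); mem=54
  op11 P1: load  L0 → I/M/I on L0; bus (none); mem=54
  op12 P2: store L0 := 41 → I/I/M on L0; bus BusRdX Flush; mem=2
  op13 P2: load  L0 → I/I/M on L0; bus (none); mem=2
  op14 P1: load  L0 → I/S/S on L0; bus BusRd Flush; mem=41
  op15 P0: load  L0 → S/S/S on L0; bus BusRd; mem=41
  op16 P2: store L1 := 68 → I/I/M on L1; bus BusRdX; mem=40
  op17 P1: load  L0 → S/S/S on L0; bus (none); mem=41
  op18 P1: store L0 := 62 → I/M/I on L0; bus BusUpgr; mem=41
  op19 P0: store L0 := 69 → M/I/I on L0; bus BusRdX Flush; mem=62
  op20 P0: store L1 := 1 → M/I/I on L1; bus BusRdX Flush; mem=68
  op21 P2: load  L0 → S/I/S on L0; bus BusRd Flush; mem=69
  op22 P2: load  L1 → S/I/S on L1; bus BusRd Flush; mem=1
  op23 P0: store L0 := 94 → M/I/I on L0; bus BusUpgr; mem=69
  op24 P2: load  L0 → S/I/S on L0; bus BusRd Flush; mem=94
  op25 P1: store L0 := 11 → I/M/I on L0; bus BusRdX; mem=94
  op26 P2: store L0 := 84 → I/I/M on L0; bus BusRdX Flush; mem=11
  op27 P2: store L1 := 44 → I/I/M on L1; bus BusUpgr; mem=1
  op28 P1: store L0 := 19 → I/M/I on L0; bus BusRdX Flush; mem=84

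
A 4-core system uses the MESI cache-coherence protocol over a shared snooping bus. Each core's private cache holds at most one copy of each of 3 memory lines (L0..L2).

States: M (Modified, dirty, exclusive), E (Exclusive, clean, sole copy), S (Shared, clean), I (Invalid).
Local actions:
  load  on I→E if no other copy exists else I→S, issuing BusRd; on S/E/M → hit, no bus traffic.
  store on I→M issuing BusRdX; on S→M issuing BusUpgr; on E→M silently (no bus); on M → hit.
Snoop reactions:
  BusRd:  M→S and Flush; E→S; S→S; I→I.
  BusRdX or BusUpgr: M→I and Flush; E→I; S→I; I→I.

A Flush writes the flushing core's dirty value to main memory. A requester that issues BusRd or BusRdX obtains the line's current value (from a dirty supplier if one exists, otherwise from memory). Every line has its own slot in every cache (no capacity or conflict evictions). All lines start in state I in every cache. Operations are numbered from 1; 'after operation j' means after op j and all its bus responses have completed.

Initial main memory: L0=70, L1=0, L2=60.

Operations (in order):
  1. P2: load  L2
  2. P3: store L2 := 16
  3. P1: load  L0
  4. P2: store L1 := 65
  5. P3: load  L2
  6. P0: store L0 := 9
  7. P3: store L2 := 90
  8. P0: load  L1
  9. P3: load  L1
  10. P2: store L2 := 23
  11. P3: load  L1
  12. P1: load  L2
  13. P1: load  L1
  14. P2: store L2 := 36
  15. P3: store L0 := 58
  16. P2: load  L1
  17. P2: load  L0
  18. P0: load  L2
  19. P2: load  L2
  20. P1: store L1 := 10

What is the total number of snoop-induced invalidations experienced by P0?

invalidations = 2

  op1 P2: load  L2 → I/I/E/I on L2; bus BusRd; mem=60
  op2 P3: store L2 := 16 → I/I/I/M on L2; bus BusRdX; mem=60
  op3 P1: load  L0 → I/E/I/I on L0; bus BusRd; mem=70
  op4 P2: store L1 := 65 → I/I/M/I on L1; bus BusRdX; mem=0
  op5 P3: load  L2 → I/I/I/M on L2; bus (none); mem=60
  op6 P0: store L0 := 9 → M/I/I/I on L0; bus BusRdX; mem=70
  op7 P3: store L2 := 90 → I/I/I/M on L2; bus (none); mem=60
  op8 P0: load  L1 → S/I/S/I on L1; bus BusRd Flush; mem=65
  op9 P3: load  L1 → S/I/S/S on L1; bus BusRd; mem=65
  op10 P2: store L2 := 23 → I/I/M/I on L2; bus BusRdX Flush; mem=90
  op11 P3: load  L1 → S/I/S/S on L1; bus (none); mem=65
  op12 P1: load  L2 → I/S/S/I on L2; bus BusRd Flush; mem=23
  op13 P1: load  L1 → S/S/S/S on L1; bus BusRd; mem=65
  op14 P2: store L2 := 36 → I/I/M/I on L2; bus BusUpgr; mem=23
  op15 P3: store L0 := 58 → I/I/I/M on L0; bus BusRdX Flush; mem=9
  op16 P2: load  L1 → S/S/S/S on L1; bus (none); mem=65
  op17 P2: load  L0 → I/I/S/S on L0; bus BusRd Flush; mem=58
  op18 P0: load  L2 → S/I/S/I on L2; bus BusRd Flush; mem=36
  op19 P2: load  L2 → S/I/S/I on L2; bus (none); mem=36
  op20 P1: store L1 := 10 → I/M/I/I on L1; bus BusUpgr; mem=65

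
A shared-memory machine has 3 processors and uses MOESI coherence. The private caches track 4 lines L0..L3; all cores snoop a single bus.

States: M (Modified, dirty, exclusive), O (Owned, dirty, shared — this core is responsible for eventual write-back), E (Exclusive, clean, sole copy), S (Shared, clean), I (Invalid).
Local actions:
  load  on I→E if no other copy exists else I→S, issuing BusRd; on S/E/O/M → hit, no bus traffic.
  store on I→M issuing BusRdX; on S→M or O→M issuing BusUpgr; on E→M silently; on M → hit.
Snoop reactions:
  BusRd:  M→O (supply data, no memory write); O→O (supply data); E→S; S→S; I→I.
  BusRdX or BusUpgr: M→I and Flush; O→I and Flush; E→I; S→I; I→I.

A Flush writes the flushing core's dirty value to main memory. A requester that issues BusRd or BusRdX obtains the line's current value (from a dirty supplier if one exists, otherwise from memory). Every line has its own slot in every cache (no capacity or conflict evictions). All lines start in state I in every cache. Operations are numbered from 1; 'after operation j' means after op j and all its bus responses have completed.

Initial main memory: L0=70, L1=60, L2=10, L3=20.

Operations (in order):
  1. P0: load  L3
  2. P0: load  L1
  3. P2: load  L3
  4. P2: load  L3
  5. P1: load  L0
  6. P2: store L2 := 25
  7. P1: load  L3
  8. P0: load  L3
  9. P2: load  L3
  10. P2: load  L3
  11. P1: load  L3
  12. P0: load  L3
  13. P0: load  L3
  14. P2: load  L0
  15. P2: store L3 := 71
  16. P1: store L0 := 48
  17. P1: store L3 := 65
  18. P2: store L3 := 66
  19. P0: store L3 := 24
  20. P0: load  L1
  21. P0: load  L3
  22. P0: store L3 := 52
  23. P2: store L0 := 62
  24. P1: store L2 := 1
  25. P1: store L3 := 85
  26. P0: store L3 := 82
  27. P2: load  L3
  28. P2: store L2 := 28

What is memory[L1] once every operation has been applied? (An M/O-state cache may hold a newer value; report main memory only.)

memory[L1] = 60

[1] P0: load  L3 | P0:E(20), P1:I, P2:I | bus: BusRd
[2] P0: load  L1 | P0:E(60), P1:I, P2:I | bus: BusRd
[3] P2: load  L3 | P0:S(20), P1:I, P2:S(20) | bus: BusRd
[4] P2: load  L3 | P0:S(20), P1:I, P2:S(20) | bus: none
[5] P1: load  L0 | P0:I, P1:E(70), P2:I | bus: BusRd
[6] P2: store L2 := 25 | P0:I, P1:I, P2:M(25) | bus: BusRdX
[7] P1: load  L3 | P0:S(20), P1:S(20), P2:S(20) | bus: BusRd
[8] P0: load  L3 | P0:S(20), P1:S(20), P2:S(20) | bus: none
[9] P2: load  L3 | P0:S(20), P1:S(20), P2:S(20) | bus: none
[10] P2: load  L3 | P0:S(20), P1:S(20), P2:S(20) | bus: none
[11] P1: load  L3 | P0:S(20), P1:S(20), P2:S(20) | bus: none
[12] P0: load  L3 | P0:S(20), P1:S(20), P2:S(20) | bus: none
[13] P0: load  L3 | P0:S(20), P1:S(20), P2:S(20) | bus: none
[14] P2: load  L0 | P0:I, P1:S(70), P2:S(70) | bus: BusRd
[15] P2: store L3 := 71 | P0:I, P1:I, P2:M(71) | bus: BusUpgr
[16] P1: store L0 := 48 | P0:I, P1:M(48), P2:I | bus: BusUpgr
[17] P1: store L3 := 65 | P0:I, P1:M(65), P2:I | bus: BusRdX,Flush
[18] P2: store L3 := 66 | P0:I, P1:I, P2:M(66) | bus: BusRdX,Flush
[19] P0: store L3 := 24 | P0:M(24), P1:I, P2:I | bus: BusRdX,Flush
[20] P0: load  L1 | P0:E(60), P1:I, P2:I | bus: none
[21] P0: load  L3 | P0:M(24), P1:I, P2:I | bus: none
[22] P0: store L3 := 52 | P0:M(52), P1:I, P2:I | bus: none
[23] P2: store L0 := 62 | P0:I, P1:I, P2:M(62) | bus: BusRdX,Flush
[24] P1: store L2 := 1 | P0:I, P1:M(1), P2:I | bus: BusRdX,Flush
[25] P1: store L3 := 85 | P0:I, P1:M(85), P2:I | bus: BusRdX,Flush
[26] P0: store L3 := 82 | P0:M(82), P1:I, P2:I | bus: BusRdX,Flush
[27] P2: load  L3 | P0:O(82), P1:I, P2:S(82) | bus: BusRd
[28] P2: store L2 := 28 | P0:I, P1:I, P2:M(28) | bus: BusRdX,Flush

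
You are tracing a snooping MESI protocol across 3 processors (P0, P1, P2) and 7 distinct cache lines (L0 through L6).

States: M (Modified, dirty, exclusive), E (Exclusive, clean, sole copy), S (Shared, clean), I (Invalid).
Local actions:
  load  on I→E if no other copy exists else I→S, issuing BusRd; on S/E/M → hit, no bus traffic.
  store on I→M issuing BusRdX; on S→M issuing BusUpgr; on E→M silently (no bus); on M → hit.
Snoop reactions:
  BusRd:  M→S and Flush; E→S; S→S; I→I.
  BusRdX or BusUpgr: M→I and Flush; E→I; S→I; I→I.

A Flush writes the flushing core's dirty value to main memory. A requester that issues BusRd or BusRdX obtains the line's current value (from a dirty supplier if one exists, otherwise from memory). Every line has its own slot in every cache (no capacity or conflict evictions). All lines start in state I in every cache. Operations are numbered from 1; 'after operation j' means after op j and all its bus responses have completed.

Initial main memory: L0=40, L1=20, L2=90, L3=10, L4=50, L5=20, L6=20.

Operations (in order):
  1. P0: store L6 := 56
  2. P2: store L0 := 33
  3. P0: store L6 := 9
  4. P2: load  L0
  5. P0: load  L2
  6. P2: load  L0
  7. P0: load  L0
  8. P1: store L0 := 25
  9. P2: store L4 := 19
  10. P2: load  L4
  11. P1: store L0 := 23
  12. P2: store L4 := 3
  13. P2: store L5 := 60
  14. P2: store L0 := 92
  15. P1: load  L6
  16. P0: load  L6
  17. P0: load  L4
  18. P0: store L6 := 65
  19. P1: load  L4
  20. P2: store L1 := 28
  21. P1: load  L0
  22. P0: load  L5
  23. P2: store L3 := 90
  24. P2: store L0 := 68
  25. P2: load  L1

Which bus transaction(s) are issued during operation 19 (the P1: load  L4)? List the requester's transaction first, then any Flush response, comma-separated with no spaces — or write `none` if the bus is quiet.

  op1 P0: store L6 := 56 → M/I/I on L6; bus BusRdX; mem=20
  op2 P2: store L0 := 33 → I/I/M on L0; bus BusRdX; mem=40
  op3 P0: store L6 := 9 → M/I/I on L6; bus (none); mem=20
  op4 P2: load  L0 → I/I/M on L0; bus (none); mem=40
  op5 P0: load  L2 → E/I/I on L2; bus BusRd; mem=90
  op6 P2: load  L0 → I/I/M on L0; bus (none); mem=40
  op7 P0: load  L0 → S/I/S on L0; bus BusRd Flush; mem=33
  op8 P1: store L0 := 25 → I/M/I on L0; bus BusRdX; mem=33
  op9 P2: store L4 := 19 → I/I/M on L4; bus BusRdX; mem=50
  op10 P2: load  L4 → I/I/M on L4; bus (none); mem=50
  op11 P1: store L0 := 23 → I/M/I on L0; bus (none); mem=33
  op12 P2: store L4 := 3 → I/I/M on L4; bus (none); mem=50
  op13 P2: store L5 := 60 → I/I/M on L5; bus BusRdX; mem=20
  op14 P2: store L0 := 92 → I/I/M on L0; bus BusRdX Flush; mem=23
  op15 P1: load  L6 → S/S/I on L6; bus BusRd Flush; mem=9
  op16 P0: load  L6 → S/S/I on L6; bus (none); mem=9
  op17 P0: load  L4 → S/I/S on L4; bus BusRd Flush; mem=3
  op18 P0: store L6 := 65 → M/I/I on L6; bus BusUpgr; mem=9
  op19 P1: load  L4 → S/S/S on L4; bus BusRd; mem=3
  op20 P2: store L1 := 28 → I/I/M on L1; bus BusRdX; mem=20
  op21 P1: load  L0 → I/S/S on L0; bus BusRd Flush; mem=92
  op22 P0: load  L5 → S/I/S on L5; bus BusRd Flush; mem=60
  op23 P2: store L3 := 90 → I/I/M on L3; bus BusRdX; mem=10
  op24 P2: store L0 := 68 → I/I/M on L0; bus BusUpgr; mem=92
  op25 P2: load  L1 → I/I/M on L1; bus (none); mem=20

bus = BusRd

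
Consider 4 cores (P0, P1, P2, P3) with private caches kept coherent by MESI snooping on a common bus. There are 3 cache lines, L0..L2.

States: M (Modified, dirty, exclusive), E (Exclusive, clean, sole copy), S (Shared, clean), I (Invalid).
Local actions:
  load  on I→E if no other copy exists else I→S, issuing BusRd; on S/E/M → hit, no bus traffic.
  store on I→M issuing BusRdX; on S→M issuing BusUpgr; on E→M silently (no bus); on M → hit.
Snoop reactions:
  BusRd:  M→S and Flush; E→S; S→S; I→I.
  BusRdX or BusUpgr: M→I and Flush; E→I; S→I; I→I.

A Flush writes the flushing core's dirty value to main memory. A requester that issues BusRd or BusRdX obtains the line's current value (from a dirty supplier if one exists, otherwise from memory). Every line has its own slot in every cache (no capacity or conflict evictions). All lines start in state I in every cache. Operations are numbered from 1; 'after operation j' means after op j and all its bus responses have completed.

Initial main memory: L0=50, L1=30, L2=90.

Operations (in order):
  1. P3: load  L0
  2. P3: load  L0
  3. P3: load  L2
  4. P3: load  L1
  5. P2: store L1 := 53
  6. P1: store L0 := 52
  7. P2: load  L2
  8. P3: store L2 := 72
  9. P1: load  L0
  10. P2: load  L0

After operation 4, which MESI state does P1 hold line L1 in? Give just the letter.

state = I

  op1 P3: load  L0 → I/I/I/E on L0; bus BusRd; mem=50
  op2 P3: load  L0 → I/I/I/E on L0; bus (none); mem=50
  op3 P3: load  L2 → I/I/I/E on L2; bus BusRd; mem=90
  op4 P3: load  L1 → I/I/I/E on L1; bus BusRd; mem=30
  op5 P2: store L1 := 53 → I/I/M/I on L1; bus BusRdX; mem=30
  op6 P1: store L0 := 52 → I/M/I/I on L0; bus BusRdX; mem=50
  op7 P2: load  L2 → I/I/S/S on L2; bus BusRd; mem=90
  op8 P3: store L2 := 72 → I/I/I/M on L2; bus BusUpgr; mem=90
  op9 P1: load  L0 → I/M/I/I on L0; bus (none); mem=50
  op10 P2: load  L0 → I/S/S/I on L0; bus BusRd Flush; mem=52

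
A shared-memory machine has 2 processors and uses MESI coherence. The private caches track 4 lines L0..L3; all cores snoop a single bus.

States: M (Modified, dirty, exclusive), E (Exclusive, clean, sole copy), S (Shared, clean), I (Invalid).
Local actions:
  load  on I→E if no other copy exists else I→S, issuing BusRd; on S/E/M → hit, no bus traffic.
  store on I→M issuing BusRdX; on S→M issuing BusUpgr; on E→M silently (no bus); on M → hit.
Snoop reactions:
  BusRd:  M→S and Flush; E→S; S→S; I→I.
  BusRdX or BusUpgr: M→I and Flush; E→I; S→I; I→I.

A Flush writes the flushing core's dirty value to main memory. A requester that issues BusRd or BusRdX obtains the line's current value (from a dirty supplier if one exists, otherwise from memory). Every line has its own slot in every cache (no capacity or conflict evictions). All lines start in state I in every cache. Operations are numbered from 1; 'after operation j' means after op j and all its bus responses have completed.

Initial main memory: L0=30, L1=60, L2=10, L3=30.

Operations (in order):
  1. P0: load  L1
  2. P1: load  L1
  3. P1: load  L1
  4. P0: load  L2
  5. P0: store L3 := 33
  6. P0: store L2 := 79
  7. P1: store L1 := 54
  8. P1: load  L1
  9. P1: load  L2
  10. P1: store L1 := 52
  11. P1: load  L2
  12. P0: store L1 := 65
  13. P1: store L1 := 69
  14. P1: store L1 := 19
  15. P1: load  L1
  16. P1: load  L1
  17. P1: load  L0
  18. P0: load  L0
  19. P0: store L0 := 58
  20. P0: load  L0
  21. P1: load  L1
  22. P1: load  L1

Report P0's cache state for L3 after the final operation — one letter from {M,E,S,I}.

  op1 P0: load  L1 → E/I on L1; bus BusRd; mem=60
  op2 P1: load  L1 → S/S on L1; bus BusRd; mem=60
  op3 P1: load  L1 → S/S on L1; bus (none); mem=60
  op4 P0: load  L2 → E/I on L2; bus BusRd; mem=10
  op5 P0: store L3 := 33 → M/I on L3; bus BusRdX; mem=30
  op6 P0: store L2 := 79 → M/I on L2; bus (none); mem=10
  op7 P1: store L1 := 54 → I/M on L1; bus BusUpgr; mem=60
  op8 P1: load  L1 → I/M on L1; bus (none); mem=60
  op9 P1: load  L2 → S/S on L2; bus BusRd Flush; mem=79
  op10 P1: store L1 := 52 → I/M on L1; bus (none); mem=60
  op11 P1: load  L2 → S/S on L2; bus (none); mem=79
  op12 P0: store L1 := 65 → M/I on L1; bus BusRdX Flush; mem=52
  op13 P1: store L1 := 69 → I/M on L1; bus BusRdX Flush; mem=65
  op14 P1: store L1 := 19 → I/M on L1; bus (none); mem=65
  op15 P1: load  L1 → I/M on L1; bus (none); mem=65
  op16 P1: load  L1 → I/M on L1; bus (none); mem=65
  op17 P1: load  L0 → I/E on L0; bus BusRd; mem=30
  op18 P0: load  L0 → S/S on L0; bus BusRd; mem=30
  op19 P0: store L0 := 58 → M/I on L0; bus BusUpgr; mem=30
  op20 P0: load  L0 → M/I on L0; bus (none); mem=30
  op21 P1: load  L1 → I/M on L1; bus (none); mem=65
  op22 P1: load  L1 → I/M on L1; bus (none); mem=65

state = M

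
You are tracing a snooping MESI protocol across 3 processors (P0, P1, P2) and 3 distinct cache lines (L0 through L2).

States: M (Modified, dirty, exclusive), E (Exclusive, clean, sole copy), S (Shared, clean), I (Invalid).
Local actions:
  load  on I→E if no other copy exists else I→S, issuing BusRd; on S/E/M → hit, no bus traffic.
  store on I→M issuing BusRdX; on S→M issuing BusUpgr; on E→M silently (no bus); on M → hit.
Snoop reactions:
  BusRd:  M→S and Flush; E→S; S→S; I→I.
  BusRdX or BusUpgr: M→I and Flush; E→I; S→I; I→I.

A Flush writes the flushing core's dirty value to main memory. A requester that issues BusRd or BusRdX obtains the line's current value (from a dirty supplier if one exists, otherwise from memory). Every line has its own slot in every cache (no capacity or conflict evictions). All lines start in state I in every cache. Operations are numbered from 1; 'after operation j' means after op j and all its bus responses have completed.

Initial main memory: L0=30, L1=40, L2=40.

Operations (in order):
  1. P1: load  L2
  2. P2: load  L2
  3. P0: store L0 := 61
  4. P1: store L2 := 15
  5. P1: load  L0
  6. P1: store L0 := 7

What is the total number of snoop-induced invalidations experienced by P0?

step 1: P1: load  L2  ⟶  IEI  (L2)  txn=BusRd  M[L2]=40
step 2: P2: load  L2  ⟶  ISS  (L2)  txn=BusRd  M[L2]=40
step 3: P0: store L0 := 61  ⟶  MII  (L0)  txn=BusRdX  M[L0]=30
step 4: P1: store L2 := 15  ⟶  IMI  (L2)  txn=BusUpgr  M[L2]=40
step 5: P1: load  L0  ⟶  SSI  (L0)  txn=BusRd+Flush  M[L0]=61
step 6: P1: store L0 := 7  ⟶  IMI  (L0)  txn=BusUpgr  M[L0]=61

invalidations = 1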